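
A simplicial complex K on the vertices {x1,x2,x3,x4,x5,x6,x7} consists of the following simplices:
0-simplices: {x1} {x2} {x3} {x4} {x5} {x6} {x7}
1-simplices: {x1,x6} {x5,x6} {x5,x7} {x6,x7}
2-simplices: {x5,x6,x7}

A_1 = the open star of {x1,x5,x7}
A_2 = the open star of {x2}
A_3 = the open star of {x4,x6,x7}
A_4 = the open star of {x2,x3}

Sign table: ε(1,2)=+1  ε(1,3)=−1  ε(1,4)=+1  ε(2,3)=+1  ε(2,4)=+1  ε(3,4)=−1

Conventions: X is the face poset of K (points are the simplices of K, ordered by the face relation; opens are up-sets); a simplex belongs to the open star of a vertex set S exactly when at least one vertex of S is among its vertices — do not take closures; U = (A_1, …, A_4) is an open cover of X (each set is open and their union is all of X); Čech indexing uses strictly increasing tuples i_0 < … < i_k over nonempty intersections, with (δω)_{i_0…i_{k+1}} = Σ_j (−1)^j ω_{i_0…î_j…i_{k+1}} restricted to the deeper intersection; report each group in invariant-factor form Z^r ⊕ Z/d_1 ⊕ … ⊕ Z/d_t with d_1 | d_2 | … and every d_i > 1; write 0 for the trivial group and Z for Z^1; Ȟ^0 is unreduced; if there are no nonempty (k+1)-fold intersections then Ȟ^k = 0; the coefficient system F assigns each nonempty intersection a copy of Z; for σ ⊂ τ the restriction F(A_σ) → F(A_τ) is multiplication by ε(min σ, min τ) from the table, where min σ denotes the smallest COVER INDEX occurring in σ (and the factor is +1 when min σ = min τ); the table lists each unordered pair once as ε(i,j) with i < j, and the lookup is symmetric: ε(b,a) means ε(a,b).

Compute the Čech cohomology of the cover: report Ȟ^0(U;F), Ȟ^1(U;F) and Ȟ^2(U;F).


Ȟ^0 ≅ Z^2, Ȟ^1 ≅ 0, Ȟ^2 ≅ 0

cover nerve:
  A1={{x1},{x5},{x7},{x1,x6},{x5,x6},{x5,x7},{x6,x7},{x5,x6,x7}} A2={{x2}} A3={{x4},{x6},{x7},{x1,x6},{x5,x6},{x5,x7},{x6,x7},{x5,x6,x7}} A4={{x2},{x3}}
  A13={{x7},{x1,x6},{x5,x6},{x5,x7},{x6,x7},{x5,x6,x7}} A24={{x2}}
C dims 4,2; δ0: rk 2, SNF 1^2
Ȟ^0: (4−2)−0=2 ⇒ Z^2
Ȟ^1: (2−0)−2=0 ⇒ 0
Ȟ^2: (0−0)−0=0 ⇒ 0


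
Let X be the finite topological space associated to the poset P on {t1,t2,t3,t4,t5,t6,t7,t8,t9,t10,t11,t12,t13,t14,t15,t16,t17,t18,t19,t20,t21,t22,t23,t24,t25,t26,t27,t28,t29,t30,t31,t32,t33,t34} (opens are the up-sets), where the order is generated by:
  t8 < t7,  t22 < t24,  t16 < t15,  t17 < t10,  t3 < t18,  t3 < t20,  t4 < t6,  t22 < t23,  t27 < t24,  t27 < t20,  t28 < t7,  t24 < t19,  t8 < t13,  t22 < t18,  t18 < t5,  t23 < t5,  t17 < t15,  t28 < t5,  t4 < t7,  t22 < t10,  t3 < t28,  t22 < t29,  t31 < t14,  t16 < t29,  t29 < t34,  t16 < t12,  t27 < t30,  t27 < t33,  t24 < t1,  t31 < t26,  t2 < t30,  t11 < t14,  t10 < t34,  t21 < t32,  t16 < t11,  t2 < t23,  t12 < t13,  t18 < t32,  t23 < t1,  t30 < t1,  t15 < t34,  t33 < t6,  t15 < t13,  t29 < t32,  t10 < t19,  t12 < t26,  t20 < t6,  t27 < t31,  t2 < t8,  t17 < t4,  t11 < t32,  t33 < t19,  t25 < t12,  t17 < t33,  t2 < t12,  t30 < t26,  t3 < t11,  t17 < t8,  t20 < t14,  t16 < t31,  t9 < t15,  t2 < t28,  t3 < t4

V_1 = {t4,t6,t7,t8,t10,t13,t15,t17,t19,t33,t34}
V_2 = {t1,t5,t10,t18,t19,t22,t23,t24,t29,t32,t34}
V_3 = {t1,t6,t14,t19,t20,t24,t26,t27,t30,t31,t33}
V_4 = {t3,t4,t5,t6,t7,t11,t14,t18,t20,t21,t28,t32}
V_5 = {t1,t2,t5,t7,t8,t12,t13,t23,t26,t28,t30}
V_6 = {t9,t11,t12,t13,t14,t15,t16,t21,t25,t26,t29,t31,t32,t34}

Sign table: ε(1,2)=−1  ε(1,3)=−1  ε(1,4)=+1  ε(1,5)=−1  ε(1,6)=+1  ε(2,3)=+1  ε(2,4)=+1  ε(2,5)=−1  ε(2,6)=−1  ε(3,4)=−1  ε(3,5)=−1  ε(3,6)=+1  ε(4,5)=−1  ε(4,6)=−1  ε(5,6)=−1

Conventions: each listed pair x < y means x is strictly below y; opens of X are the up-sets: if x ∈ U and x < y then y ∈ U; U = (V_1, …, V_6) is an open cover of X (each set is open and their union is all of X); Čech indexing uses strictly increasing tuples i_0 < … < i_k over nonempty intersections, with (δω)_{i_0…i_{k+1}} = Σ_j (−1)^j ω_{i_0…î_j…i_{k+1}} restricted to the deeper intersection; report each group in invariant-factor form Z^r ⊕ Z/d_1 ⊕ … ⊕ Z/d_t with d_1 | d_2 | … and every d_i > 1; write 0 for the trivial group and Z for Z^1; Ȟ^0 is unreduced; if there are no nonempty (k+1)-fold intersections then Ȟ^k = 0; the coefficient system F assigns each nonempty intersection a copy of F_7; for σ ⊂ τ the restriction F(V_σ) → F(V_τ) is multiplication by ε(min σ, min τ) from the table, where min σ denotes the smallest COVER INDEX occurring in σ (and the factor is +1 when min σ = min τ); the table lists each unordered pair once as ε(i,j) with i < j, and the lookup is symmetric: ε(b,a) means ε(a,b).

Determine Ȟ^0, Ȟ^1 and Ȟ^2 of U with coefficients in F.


nerve of the cover:
  V12={t10,t19,t34} V13={t6,t19,t33} V14={t4,t6,t7} V15={t7,t8,t13} V16={t13,t15,t34} V23={t1,t19,t24} V24={t5,t18,t32} V25={t1,t5,t23} V26={t29,t32,t34} V34={t6,t14,t20} V35={t1,t26,t30} V36={t14,t26,t31} V45={t5,t7,t28} V46={t11,t14,t21,t32} V56={t12,t13,t26}
  V123={t19} V126={t34} V134={t6} V145={t7} V156={t13} V235={t1} V245={t5} V246={t32} V346={t14} V356={t26}
C dims 6,15,10; δ0: rk_F7 6; δ1: rk_F7 9
Ȟ^0 = (6 − 6) − 0 = 0, so Ȟ^0 ≅ 0
Ȟ^1 = (15 − 9) − 6 = 0, so Ȟ^1 ≅ 0
Ȟ^2 = (10 − 0) − 9 = 1, so Ȟ^2 ≅ Z/7

Ȟ^0 = 0, Ȟ^1 = 0 and Ȟ^2 = Z/7


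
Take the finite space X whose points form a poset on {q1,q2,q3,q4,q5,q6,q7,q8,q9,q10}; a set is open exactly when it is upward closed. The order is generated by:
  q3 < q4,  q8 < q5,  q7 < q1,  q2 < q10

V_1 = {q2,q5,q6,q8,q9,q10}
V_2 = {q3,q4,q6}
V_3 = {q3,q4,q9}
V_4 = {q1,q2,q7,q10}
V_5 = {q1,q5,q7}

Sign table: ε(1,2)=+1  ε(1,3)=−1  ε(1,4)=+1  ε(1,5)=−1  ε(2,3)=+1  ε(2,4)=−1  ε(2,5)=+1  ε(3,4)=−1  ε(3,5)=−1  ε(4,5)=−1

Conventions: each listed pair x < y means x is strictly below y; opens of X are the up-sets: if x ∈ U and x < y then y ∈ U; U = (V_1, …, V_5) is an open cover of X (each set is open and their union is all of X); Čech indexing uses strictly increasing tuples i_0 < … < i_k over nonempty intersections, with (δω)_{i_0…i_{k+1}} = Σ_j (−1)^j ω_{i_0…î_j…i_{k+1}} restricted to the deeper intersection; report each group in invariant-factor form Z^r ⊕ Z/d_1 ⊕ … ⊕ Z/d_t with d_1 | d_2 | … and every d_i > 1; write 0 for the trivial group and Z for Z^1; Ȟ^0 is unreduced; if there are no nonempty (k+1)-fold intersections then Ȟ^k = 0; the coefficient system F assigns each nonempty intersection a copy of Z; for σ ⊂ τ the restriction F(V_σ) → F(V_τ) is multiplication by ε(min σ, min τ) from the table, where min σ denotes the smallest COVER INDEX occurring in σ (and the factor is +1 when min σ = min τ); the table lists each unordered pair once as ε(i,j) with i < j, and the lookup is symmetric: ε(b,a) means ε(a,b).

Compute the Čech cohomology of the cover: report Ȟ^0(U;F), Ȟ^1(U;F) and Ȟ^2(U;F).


intersection data:
  V12={q6} V13={q9} V14={q2,q10} V15={q5} V23={q3,q4} V45={q1,q7}
C dims 5,6; δ0: rk 5, SNF 1^4·2
Ȟ^0 = (5 − 5) − 0 = 0, so Ȟ^0 ≅ 0
Ȟ^1 = (6 − 0) − 5 = 1 plus torsion [2], so Ȟ^1 ≅ Z ⊕ Z/2
Ȟ^2 = (0 − 0) − 0 = 0, so Ȟ^2 ≅ 0

Ȟ^0(U;F) ≅ 0; Ȟ^1(U;F) ≅ Z ⊕ Z/2; Ȟ^2(U;F) ≅ 0


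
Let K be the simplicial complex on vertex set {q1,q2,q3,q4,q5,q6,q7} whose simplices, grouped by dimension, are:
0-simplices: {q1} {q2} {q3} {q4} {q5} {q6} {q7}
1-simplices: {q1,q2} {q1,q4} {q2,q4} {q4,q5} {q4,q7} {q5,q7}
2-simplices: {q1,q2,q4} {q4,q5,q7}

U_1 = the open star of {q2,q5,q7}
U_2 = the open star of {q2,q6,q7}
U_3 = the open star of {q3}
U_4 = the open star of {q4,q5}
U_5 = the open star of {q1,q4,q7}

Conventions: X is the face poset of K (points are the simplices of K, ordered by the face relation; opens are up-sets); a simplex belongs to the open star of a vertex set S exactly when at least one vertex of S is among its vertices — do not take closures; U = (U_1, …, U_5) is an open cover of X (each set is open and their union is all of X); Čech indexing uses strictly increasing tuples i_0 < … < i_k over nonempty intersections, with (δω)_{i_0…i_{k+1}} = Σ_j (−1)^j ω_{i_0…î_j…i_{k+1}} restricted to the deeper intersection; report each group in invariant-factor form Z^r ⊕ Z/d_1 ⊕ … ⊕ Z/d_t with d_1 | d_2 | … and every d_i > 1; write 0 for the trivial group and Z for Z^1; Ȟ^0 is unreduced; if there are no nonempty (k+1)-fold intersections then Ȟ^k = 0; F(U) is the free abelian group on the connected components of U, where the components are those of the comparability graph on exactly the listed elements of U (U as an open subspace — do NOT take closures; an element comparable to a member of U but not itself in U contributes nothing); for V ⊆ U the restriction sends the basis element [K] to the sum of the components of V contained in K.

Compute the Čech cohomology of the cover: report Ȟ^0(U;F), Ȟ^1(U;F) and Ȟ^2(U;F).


Ȟ^0 ≅ Z^3; Ȟ^1 ≅ 0; Ȟ^2 ≅ 0

cover nerve:
  U1={{q2},{q5},{q7},{q1,q2},{q2,q4},{q4,q5},{q4,q7},{q5,q7},{q1,q2,q4},{q4,q5,q7}} U2={{q2},{q6},{q7},{q1,q2},{q2,q4},{q4,q7},{q5,q7},{q1,q2,q4},{q4,q5,q7}} U3={{q3}} U4={{q4},{q5},{q1,q4},{q2,q4},{q4,q5},{q4,q7},{q5,q7},{q1,q2,q4},{q4,q5,q7}} U5={{q1},{q4},{q7},{q1,q2},{q1,q4},{q2,q4},{q4,q5},{q4,q7},{q5,q7},{q1,q2,q4},{q4,q5,q7}}
  U12={{q2},{q7},{q1,q2},{q2,q4},{q4,q7},{q5,q7},{q1,q2,q4},{q4,q5,q7}} U14={{q5},{q2,q4},{q4,q5},{q4,q7},{q5,q7},{q1,q2,q4},{q4,q5,q7}} U15={{q7},{q1,q2},{q2,q4},{q4,q5},{q4,q7},{q5,q7},{q1,q2,q4},{q4,q5,q7}} U24={{q2,q4},{q4,q7},{q5,q7},{q1,q2,q4},{q4,q5,q7}} U25={{q7},{q1,q2},{q2,q4},{q4,q7},{q5,q7},{q1,q2,q4},{q4,q5,q7}} U45={{q4},{q1,q4},{q2,q4},{q4,q5},{q4,q7},{q5,q7},{q1,q2,q4},{q4,q5,q7}}
  U124={{q2,q4},{q4,q7},{q5,q7},{q1,q2,q4},{q4,q5,q7}} U125={{q7},{q1,q2},{q2,q4},{q4,q7},{q5,q7},{q1,q2,q4},{q4,q5,q7}} U145={{q2,q4},{q4,q5},{q4,q7},{q5,q7},{q1,q2,q4},{q4,q5,q7}} U245={{q2,q4},{q4,q7},{q5,q7},{q1,q2,q4},{q4,q5,q7}}
  U1245={{q2,q4},{q4,q7},{q5,q7},{q1,q2,q4},{q4,q5,q7}}
components per intersection:
  U1: {{q2},{q1,q2},{q2,q4},{q1,q2,q4}} {{q5},{q7},{q4,q5},{q4,q7},{q5,q7},{q4,q5,q7}}
  U2: {{q2},{q1,q2},{q2,q4},{q1,q2,q4}} {{q6}} {{q7},{q4,q7},{q5,q7},{q4,q5,q7}}
  U3: {{q3}}
  U4: {{q4},{q5},{q1,q4},{q2,q4},{q4,q5},{q4,q7},{q5,q7},{q1,q2,q4},{q4,q5,q7}}
  U5: {{q1},{q4},{q7},{q1,q2},{q1,q4},{q2,q4},{q4,q5},{q4,q7},{q5,q7},{q1,q2,q4},{q4,q5,q7}}
  U12: {{q2},{q1,q2},{q2,q4},{q1,q2,q4}} {{q7},{q4,q7},{q5,q7},{q4,q5,q7}}
  U14: {{q5},{q4,q5},{q4,q7},{q5,q7},{q4,q5,q7}} {{q2,q4},{q1,q2,q4}}
  U15: {{q7},{q4,q5},{q4,q7},{q5,q7},{q4,q5,q7}} {{q1,q2},{q2,q4},{q1,q2,q4}}
  U24: {{q2,q4},{q1,q2,q4}} {{q4,q7},{q5,q7},{q4,q5,q7}}
  U25: {{q7},{q4,q7},{q5,q7},{q4,q5,q7}} {{q1,q2},{q2,q4},{q1,q2,q4}}
  U45: {{q4},{q1,q4},{q2,q4},{q4,q5},{q4,q7},{q5,q7},{q1,q2,q4},{q4,q5,q7}}
  U124: {{q2,q4},{q1,q2,q4}} {{q4,q7},{q5,q7},{q4,q5,q7}}
  U125: {{q7},{q4,q7},{q5,q7},{q4,q5,q7}} {{q1,q2},{q2,q4},{q1,q2,q4}}
  U145: {{q2,q4},{q1,q2,q4}} {{q4,q5},{q4,q7},{q5,q7},{q4,q5,q7}}
  U245: {{q2,q4},{q1,q2,q4}} {{q4,q7},{q5,q7},{q4,q5,q7}}
  U1245: {{q2,q4},{q1,q2,q4}} {{q4,q7},{q5,q7},{q4,q5,q7}}
C dims 8,11,8,2; δ0: rk 5, SNF 1^5; δ1: rk 6, SNF 1^6; δ2: rk 2, SNF 1^2
Ȟ^0: (8−5)−0=3 ⇒ Z^3
Ȟ^1: (11−6)−5=0 ⇒ 0
Ȟ^2: (8−2)−6=0 ⇒ 0


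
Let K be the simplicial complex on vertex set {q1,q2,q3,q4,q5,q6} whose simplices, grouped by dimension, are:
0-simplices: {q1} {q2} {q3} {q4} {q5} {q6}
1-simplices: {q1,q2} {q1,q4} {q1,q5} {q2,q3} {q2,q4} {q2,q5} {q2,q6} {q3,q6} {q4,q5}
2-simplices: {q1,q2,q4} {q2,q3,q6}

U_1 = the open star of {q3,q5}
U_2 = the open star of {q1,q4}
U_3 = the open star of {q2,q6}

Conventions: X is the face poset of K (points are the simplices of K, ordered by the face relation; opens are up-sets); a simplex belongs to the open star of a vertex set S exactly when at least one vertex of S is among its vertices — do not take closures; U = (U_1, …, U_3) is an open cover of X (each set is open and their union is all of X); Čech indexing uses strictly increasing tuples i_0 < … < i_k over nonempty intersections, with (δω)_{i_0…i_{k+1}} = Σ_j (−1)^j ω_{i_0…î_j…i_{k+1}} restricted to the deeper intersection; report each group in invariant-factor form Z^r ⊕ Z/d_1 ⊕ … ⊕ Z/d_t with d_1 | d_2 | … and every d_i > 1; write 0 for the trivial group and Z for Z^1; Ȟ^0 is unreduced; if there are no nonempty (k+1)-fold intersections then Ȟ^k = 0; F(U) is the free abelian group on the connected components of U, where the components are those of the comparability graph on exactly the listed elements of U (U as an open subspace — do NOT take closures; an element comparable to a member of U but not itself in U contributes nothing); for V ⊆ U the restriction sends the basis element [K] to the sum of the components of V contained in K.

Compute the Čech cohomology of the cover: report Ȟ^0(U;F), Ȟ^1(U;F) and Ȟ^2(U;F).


nerve simplices:
  U1={{q3},{q5},{q1,q5},{q2,q3},{q2,q5},{q3,q6},{q4,q5},{q2,q3,q6}} U2={{q1},{q4},{q1,q2},{q1,q4},{q1,q5},{q2,q4},{q4,q5},{q1,q2,q4}} U3={{q2},{q6},{q1,q2},{q2,q3},{q2,q4},{q2,q5},{q2,q6},{q3,q6},{q1,q2,q4},{q2,q3,q6}}
  U12={{q1,q5},{q4,q5}} U13={{q2,q3},{q2,q5},{q3,q6},{q2,q3,q6}} U23={{q1,q2},{q2,q4},{q1,q2,q4}}
components per intersection:
  U1: {{q3},{q2,q3},{q3,q6},{q2,q3,q6}} {{q5},{q1,q5},{q2,q5},{q4,q5}}
  U2: {{q1},{q4},{q1,q2},{q1,q4},{q1,q5},{q2,q4},{q4,q5},{q1,q2,q4}}
  U3: {{q2},{q6},{q1,q2},{q2,q3},{q2,q4},{q2,q5},{q2,q6},{q3,q6},{q1,q2,q4},{q2,q3,q6}}
  U12: {{q1,q5}} {{q4,q5}}
  U13: {{q2,q3},{q3,q6},{q2,q3,q6}} {{q2,q5}}
  U23: {{q1,q2},{q2,q4},{q1,q2,q4}}
C dims 4,5; δ0: rk 3, SNF 1^3
degree 0: 4−3−0 = 1 → Ȟ^0 ≅ Z
degree 1: 5−0−3 = 2 → Ȟ^1 ≅ Z^2
degree 2: 0−0−0 = 0 → Ȟ^2 ≅ 0

Ȟ^0 = Z, Ȟ^1 = Z^2 and Ȟ^2 = 0


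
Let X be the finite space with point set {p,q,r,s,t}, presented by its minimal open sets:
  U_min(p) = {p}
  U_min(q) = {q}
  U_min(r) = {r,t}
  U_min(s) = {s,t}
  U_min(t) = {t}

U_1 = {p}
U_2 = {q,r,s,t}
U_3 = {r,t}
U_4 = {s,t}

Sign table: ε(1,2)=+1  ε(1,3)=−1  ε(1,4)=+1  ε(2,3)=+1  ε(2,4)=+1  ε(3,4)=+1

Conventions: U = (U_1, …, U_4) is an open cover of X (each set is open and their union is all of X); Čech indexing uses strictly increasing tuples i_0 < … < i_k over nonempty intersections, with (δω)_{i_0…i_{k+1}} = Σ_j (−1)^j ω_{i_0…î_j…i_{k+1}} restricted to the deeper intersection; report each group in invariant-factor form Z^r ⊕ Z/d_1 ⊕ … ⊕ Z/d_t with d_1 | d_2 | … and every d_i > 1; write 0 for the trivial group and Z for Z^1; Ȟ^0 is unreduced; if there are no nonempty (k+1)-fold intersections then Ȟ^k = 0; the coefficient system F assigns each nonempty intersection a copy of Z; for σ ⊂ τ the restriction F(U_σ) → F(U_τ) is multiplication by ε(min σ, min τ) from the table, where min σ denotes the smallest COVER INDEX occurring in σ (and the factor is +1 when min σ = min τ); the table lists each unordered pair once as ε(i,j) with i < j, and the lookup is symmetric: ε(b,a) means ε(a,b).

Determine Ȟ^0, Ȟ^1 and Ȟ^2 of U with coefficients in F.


nonempty intersections:
  U23={r,t} U24={s,t} U34={t}
  U234={t}
C dims 4,3,1; δ0: rk 2, SNF 1^2; δ1: rk 1, SNF 1^1
Ȟ^0: (4−2)−0=2 ⇒ Z^2
Ȟ^1: (3−1)−2=0 ⇒ 0
Ȟ^2: (1−0)−1=0 ⇒ 0

Ȟ^0 ≅ Z^2,  Ȟ^1 ≅ 0,  Ȟ^2 ≅ 0


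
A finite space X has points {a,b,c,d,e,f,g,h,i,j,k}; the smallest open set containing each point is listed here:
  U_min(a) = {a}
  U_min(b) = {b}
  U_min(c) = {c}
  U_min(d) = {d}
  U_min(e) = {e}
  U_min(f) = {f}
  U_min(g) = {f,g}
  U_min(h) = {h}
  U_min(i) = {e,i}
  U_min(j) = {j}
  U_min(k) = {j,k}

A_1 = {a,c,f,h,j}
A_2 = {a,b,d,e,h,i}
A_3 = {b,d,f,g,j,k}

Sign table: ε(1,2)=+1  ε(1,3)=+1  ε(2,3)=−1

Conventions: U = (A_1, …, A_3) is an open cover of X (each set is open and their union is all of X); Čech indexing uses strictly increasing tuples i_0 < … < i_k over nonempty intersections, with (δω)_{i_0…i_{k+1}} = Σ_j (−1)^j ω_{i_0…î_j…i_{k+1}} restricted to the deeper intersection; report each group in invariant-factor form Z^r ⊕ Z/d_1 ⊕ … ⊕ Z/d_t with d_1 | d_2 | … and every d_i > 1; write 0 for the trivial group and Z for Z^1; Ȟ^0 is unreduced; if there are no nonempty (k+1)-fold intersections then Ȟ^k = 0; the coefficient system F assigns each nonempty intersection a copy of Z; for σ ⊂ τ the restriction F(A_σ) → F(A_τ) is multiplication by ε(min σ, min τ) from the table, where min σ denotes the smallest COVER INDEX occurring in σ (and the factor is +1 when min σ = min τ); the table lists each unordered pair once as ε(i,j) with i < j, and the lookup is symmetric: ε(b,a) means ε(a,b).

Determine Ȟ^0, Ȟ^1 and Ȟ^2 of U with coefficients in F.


cover nerve:
  A12={a,h} A13={f,j} A23={b,d}
C dims 3,3; δ0: rk 3, SNF 1^2·2
Ȟ^0: (3−3)−0=0 ⇒ 0
Ȟ^1: (3−0)−3=0 plus torsion [2] ⇒ Z/2
Ȟ^2: (0−0)−0=0 ⇒ 0

Ȟ^0(U;F) ≅ 0, Ȟ^1(U;F) ≅ Z/2 and Ȟ^2(U;F) ≅ 0


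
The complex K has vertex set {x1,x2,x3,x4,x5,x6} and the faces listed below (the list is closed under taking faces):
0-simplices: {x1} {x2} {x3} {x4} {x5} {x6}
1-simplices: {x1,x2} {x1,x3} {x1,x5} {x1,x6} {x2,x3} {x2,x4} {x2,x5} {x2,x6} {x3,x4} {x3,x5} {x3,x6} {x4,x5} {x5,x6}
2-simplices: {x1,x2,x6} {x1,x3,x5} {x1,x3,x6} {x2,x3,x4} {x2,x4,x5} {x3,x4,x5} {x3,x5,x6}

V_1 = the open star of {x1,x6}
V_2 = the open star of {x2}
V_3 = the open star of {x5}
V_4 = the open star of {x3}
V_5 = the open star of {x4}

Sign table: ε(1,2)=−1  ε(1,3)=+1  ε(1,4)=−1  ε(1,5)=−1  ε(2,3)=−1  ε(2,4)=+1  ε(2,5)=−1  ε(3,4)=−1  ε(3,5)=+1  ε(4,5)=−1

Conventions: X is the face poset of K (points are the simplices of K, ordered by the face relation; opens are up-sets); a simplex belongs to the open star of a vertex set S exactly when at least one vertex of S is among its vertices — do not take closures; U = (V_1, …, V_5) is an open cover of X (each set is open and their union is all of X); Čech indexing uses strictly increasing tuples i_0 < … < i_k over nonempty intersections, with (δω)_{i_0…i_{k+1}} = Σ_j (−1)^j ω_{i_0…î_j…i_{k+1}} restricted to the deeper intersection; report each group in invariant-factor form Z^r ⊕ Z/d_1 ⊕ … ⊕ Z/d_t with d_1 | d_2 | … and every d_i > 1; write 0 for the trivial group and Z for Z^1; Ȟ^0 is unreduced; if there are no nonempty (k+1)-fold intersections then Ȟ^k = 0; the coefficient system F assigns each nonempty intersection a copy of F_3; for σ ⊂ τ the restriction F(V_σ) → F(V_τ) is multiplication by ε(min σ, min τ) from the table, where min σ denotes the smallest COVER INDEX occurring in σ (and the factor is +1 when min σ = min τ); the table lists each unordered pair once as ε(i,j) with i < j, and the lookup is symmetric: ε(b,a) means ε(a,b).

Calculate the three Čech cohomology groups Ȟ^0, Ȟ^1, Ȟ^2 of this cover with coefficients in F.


nonempty intersections:
  V1={{x1},{x6},{x1,x2},{x1,x3},{x1,x5},{x1,x6},{x2,x6},{x3,x6},{x5,x6},{x1,x2,x6},{x1,x3,x5},{x1,x3,x6},{x3,x5,x6}} V2={{x2},{x1,x2},{x2,x3},{x2,x4},{x2,x5},{x2,x6},{x1,x2,x6},{x2,x3,x4},{x2,x4,x5}} V3={{x5},{x1,x5},{x2,x5},{x3,x5},{x4,x5},{x5,x6},{x1,x3,x5},{x2,x4,x5},{x3,x4,x5},{x3,x5,x6}} V4={{x3},{x1,x3},{x2,x3},{x3,x4},{x3,x5},{x3,x6},{x1,x3,x5},{x1,x3,x6},{x2,x3,x4},{x3,x4,x5},{x3,x5,x6}} V5={{x4},{x2,x4},{x3,x4},{x4,x5},{x2,x3,x4},{x2,x4,x5},{x3,x4,x5}}
  V12={{x1,x2},{x2,x6},{x1,x2,x6}} V13={{x1,x5},{x5,x6},{x1,x3,x5},{x3,x5,x6}} V14={{x1,x3},{x3,x6},{x1,x3,x5},{x1,x3,x6},{x3,x5,x6}} V23={{x2,x5},{x2,x4,x5}} V24={{x2,x3},{x2,x3,x4}} V25={{x2,x4},{x2,x3,x4},{x2,x4,x5}} V34={{x3,x5},{x1,x3,x5},{x3,x4,x5},{x3,x5,x6}} V35={{x4,x5},{x2,x4,x5},{x3,x4,x5}} V45={{x3,x4},{x2,x3,x4},{x3,x4,x5}}
  V134={{x1,x3,x5},{x3,x5,x6}} V235={{x2,x4,x5}} V245={{x2,x3,x4}} V345={{x3,x4,x5}}
C dims 5,9,4; δ0: rk_F3 4; δ1: rk_F3 4
Ȟ^0: (5−4)−0=1 ⇒ Z/3
Ȟ^1: (9−4)−4=1 ⇒ Z/3
Ȟ^2: (4−0)−4=0 ⇒ 0

Ȟ^0(U;F) ≅ Z/3,  Ȟ^1(U;F) ≅ Z/3,  Ȟ^2(U;F) ≅ 0


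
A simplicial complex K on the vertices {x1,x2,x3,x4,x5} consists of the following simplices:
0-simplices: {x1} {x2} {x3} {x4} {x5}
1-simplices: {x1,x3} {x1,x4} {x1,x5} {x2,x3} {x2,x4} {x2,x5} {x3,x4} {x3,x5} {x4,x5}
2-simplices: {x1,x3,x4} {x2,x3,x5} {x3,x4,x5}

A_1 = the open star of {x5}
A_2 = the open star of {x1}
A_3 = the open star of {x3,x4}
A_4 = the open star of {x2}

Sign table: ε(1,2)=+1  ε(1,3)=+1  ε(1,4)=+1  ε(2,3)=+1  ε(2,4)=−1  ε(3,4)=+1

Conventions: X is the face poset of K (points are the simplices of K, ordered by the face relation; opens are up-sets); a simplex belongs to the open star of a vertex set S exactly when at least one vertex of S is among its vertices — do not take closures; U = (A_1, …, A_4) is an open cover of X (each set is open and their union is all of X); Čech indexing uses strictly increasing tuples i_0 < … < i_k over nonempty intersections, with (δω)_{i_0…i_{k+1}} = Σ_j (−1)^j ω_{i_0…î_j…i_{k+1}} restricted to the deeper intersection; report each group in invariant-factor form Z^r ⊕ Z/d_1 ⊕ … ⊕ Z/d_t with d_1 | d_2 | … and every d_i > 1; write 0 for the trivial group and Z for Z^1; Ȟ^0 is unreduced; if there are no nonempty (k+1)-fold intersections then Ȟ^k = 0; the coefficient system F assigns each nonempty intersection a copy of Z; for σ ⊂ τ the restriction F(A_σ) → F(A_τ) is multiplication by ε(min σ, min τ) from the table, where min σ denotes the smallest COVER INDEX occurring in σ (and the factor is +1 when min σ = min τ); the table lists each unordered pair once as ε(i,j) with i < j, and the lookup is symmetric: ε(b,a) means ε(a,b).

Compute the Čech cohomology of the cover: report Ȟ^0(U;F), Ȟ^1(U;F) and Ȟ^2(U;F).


intersection data:
  A1={{x5},{x1,x5},{x2,x5},{x3,x5},{x4,x5},{x2,x3,x5},{x3,x4,x5}} A2={{x1},{x1,x3},{x1,x4},{x1,x5},{x1,x3,x4}} A3={{x3},{x4},{x1,x3},{x1,x4},{x2,x3},{x2,x4},{x3,x4},{x3,x5},{x4,x5},{x1,x3,x4},{x2,x3,x5},{x3,x4,x5}} A4={{x2},{x2,x3},{x2,x4},{x2,x5},{x2,x3,x5}}
  A12={{x1,x5}} A13={{x3,x5},{x4,x5},{x2,x3,x5},{x3,x4,x5}} A14={{x2,x5},{x2,x3,x5}} A23={{x1,x3},{x1,x4},{x1,x3,x4}} A34={{x2,x3},{x2,x4},{x2,x3,x5}}
  A134={{x2,x3,x5}}
C dims 4,5,1; δ0: rk 3, SNF 1^3; δ1: rk 1, SNF 1^1
Ȟ^0 = (4 − 3) − 0 = 1, so Ȟ^0 ≅ Z
Ȟ^1 = (5 − 1) − 3 = 1, so Ȟ^1 ≅ Z
Ȟ^2 = (1 − 0) − 1 = 0, so Ȟ^2 ≅ 0

Ȟ^0(U;F) ≅ Z,  Ȟ^1(U;F) ≅ Z,  Ȟ^2(U;F) ≅ 0


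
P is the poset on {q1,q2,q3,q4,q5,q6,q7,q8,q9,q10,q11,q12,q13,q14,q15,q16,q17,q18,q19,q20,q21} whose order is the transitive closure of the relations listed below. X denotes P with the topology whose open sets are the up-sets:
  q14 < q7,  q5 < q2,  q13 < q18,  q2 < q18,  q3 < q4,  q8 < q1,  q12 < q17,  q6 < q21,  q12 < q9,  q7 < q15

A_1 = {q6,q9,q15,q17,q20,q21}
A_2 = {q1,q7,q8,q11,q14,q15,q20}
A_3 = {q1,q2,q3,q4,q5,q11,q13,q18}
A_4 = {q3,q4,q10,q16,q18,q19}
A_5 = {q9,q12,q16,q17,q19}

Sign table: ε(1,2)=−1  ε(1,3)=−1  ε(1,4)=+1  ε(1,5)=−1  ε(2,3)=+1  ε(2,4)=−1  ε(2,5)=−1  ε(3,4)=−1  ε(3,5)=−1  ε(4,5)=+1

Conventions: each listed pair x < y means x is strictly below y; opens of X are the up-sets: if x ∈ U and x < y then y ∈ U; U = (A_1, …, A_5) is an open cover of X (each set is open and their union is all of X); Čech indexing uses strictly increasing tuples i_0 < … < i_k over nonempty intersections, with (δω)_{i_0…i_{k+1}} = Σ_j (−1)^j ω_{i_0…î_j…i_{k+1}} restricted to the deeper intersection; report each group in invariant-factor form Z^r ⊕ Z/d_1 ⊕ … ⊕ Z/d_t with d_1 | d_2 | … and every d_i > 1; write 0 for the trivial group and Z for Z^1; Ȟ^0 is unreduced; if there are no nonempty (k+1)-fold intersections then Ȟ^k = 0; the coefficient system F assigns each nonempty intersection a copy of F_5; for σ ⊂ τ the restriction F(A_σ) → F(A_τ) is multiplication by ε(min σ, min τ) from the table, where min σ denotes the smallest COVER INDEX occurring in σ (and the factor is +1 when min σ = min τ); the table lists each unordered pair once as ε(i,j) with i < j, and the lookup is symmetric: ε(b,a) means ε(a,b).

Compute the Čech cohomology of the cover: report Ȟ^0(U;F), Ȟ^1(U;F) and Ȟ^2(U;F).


Ȟ^0 ≅ 0, Ȟ^1 ≅ 0, Ȟ^2 ≅ 0

intersection data:
  A12={q15,q20} A15={q9,q17} A23={q1,q11} A34={q3,q4,q18} A45={q16,q19}
C dims 5,5; δ0: rk_F5 5
Ȟ^0 = (5 − 5) − 0 = 0, so Ȟ^0 ≅ 0
Ȟ^1 = (5 − 0) − 5 = 0, so Ȟ^1 ≅ 0
Ȟ^2 = (0 − 0) − 0 = 0, so Ȟ^2 ≅ 0


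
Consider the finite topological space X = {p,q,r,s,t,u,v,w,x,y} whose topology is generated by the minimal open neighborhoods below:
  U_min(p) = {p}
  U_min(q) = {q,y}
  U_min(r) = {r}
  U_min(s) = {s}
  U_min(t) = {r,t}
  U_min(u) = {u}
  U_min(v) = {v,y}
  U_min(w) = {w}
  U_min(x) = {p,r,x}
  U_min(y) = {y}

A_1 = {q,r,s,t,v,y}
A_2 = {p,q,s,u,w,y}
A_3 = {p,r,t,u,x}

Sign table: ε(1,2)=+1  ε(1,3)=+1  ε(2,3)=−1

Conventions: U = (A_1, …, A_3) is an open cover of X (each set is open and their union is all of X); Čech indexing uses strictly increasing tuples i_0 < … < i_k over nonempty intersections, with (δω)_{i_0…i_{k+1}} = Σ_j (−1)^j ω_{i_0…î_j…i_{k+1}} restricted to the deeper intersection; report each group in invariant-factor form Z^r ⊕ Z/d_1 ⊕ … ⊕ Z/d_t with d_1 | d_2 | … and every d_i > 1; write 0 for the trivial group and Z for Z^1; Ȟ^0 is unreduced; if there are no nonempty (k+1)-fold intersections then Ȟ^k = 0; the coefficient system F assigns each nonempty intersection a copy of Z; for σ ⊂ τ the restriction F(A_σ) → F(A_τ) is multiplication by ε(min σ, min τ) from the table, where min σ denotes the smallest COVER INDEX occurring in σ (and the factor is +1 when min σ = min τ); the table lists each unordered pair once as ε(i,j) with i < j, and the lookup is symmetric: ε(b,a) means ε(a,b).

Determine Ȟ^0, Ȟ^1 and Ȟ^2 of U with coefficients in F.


Ȟ^0(U;F) ≅ 0, Ȟ^1(U;F) ≅ Z/2, Ȟ^2(U;F) ≅ 0

nerve of the cover:
  A12={q,s,y} A13={r,t} A23={p,u}
C dims 3,3; δ0: rk 3, SNF 1^2·2
Ȟ^0 = (3 − 3) − 0 = 0, so Ȟ^0 ≅ 0
Ȟ^1 = (3 − 0) − 3 = 0 plus torsion [2], so Ȟ^1 ≅ Z/2
Ȟ^2 = (0 − 0) − 0 = 0, so Ȟ^2 ≅ 0


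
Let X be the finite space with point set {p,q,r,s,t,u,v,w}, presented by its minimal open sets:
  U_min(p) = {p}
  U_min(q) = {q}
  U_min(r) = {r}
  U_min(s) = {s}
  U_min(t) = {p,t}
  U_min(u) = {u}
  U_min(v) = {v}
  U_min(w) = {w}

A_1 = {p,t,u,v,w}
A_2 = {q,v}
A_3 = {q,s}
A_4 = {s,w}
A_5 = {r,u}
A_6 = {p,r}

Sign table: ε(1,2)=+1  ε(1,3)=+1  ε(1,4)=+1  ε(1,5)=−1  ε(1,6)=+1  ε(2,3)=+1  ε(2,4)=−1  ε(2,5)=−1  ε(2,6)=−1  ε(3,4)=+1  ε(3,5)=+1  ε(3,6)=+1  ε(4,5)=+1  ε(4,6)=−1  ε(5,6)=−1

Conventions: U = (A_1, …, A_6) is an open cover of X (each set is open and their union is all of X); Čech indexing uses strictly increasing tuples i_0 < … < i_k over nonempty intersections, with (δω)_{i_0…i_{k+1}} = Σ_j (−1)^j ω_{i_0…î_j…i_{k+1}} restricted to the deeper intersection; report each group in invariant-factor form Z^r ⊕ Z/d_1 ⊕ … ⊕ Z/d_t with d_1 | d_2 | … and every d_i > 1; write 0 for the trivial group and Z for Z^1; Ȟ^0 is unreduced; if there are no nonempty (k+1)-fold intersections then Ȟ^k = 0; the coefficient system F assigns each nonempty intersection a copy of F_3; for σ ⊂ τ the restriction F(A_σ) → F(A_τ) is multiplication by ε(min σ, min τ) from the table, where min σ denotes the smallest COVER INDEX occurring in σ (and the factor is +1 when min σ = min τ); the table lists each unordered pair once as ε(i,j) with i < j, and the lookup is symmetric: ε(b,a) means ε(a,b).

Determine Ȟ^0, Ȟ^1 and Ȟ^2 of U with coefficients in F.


intersection data:
  A12={v} A14={w} A15={u} A16={p} A23={q} A34={s} A56={r}
C dims 6,7; δ0: rk_F3 5
Ȟ^0 = (6 − 5) − 0 = 1, so Ȟ^0 ≅ Z/3
Ȟ^1 = (7 − 0) − 5 = 2, so Ȟ^1 ≅ Z/3 ⊕ Z/3
Ȟ^2 = (0 − 0) − 0 = 0, so Ȟ^2 ≅ 0

Ȟ^0 = Z/3, Ȟ^1 = Z/3 ⊕ Z/3 and Ȟ^2 = 0


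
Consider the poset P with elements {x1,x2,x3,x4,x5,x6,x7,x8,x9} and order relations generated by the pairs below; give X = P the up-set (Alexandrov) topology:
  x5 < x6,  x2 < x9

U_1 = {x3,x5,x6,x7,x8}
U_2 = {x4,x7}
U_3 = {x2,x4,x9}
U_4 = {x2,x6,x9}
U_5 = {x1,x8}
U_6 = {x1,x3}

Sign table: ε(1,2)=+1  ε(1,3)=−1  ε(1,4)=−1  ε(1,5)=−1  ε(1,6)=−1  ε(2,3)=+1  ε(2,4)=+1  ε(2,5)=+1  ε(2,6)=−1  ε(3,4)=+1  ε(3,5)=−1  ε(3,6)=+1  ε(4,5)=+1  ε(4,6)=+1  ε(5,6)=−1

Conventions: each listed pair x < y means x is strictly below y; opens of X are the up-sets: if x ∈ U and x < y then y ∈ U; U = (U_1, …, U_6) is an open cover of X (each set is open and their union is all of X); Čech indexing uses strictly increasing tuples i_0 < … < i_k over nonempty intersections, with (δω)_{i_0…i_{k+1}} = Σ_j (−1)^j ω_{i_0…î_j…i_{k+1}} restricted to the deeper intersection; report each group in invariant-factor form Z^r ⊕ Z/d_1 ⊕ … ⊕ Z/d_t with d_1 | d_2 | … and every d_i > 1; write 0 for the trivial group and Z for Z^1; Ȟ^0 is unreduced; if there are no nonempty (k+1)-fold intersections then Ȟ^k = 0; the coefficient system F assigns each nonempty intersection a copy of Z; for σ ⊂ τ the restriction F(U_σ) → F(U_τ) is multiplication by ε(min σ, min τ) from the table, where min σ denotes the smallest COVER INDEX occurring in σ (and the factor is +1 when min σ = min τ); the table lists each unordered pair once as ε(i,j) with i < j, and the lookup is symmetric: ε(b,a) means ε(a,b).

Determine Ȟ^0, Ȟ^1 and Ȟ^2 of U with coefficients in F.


nerve of the cover:
  U12={x7} U14={x6} U15={x8} U16={x3} U23={x4} U34={x2,x9} U56={x1}
C dims 6,7; δ0: rk 6, SNF 1^5·2
Ȟ^0 = (6 − 6) − 0 = 0, so Ȟ^0 ≅ 0
Ȟ^1 = (7 − 0) − 6 = 1 plus torsion [2], so Ȟ^1 ≅ Z ⊕ Z/2
Ȟ^2 = (0 − 0) − 0 = 0, so Ȟ^2 ≅ 0

Ȟ^0 ≅ 0, Ȟ^1 ≅ Z ⊕ Z/2, Ȟ^2 ≅ 0


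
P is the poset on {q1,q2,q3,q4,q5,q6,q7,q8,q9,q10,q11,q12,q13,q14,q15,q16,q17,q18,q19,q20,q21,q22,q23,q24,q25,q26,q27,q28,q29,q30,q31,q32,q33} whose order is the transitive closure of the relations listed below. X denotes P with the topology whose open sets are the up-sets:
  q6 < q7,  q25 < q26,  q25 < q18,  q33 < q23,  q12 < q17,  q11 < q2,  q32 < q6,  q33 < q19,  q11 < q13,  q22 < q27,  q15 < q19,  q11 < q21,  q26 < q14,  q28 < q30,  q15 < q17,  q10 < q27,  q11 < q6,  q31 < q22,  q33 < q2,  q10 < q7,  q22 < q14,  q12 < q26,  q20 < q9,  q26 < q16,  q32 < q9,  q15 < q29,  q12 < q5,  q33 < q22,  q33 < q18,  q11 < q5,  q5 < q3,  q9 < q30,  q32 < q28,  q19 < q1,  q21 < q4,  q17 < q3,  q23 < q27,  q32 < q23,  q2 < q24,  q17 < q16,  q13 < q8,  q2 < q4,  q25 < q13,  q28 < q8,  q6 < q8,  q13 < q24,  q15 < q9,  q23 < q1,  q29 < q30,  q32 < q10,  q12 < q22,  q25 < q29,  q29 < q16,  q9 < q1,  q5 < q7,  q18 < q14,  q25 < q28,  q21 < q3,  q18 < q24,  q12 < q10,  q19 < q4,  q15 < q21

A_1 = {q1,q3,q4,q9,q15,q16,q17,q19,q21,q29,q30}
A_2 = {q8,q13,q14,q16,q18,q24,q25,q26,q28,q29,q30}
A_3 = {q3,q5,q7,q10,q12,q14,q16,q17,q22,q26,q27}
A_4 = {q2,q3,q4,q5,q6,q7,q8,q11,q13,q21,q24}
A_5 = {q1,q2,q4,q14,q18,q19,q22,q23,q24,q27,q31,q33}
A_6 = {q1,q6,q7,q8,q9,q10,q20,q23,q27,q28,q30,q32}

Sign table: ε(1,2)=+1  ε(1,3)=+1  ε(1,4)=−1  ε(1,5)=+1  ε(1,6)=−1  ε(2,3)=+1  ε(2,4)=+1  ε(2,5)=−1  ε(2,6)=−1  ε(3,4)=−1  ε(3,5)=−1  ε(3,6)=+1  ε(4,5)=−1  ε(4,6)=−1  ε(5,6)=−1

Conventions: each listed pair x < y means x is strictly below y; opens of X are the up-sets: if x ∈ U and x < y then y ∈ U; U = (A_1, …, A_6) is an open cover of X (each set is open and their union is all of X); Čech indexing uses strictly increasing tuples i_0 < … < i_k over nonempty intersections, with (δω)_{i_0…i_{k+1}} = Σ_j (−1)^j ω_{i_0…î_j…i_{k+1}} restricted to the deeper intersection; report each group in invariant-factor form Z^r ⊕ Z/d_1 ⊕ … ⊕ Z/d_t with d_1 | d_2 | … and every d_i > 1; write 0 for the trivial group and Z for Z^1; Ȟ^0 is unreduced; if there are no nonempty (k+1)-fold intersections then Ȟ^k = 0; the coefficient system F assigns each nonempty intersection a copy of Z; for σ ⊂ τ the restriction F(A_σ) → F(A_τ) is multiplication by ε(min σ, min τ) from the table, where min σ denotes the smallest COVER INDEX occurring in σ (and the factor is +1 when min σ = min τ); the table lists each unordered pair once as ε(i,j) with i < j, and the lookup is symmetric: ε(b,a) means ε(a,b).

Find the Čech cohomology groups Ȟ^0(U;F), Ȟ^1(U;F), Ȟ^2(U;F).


nonempty intersections:
  A12={q16,q29,q30} A13={q3,q16,q17} A14={q3,q4,q21} A15={q1,q4,q19} A16={q1,q9,q30} A23={q14,q16,q26} A24={q8,q13,q24} A25={q14,q18,q24} A26={q8,q28,q30} A34={q3,q5,q7} A35={q14,q22,q27} A36={q7,q10,q27} A45={q2,q4,q24} A46={q6,q7,q8} A56={q1,q23,q27}
  A123={q16} A126={q30} A134={q3} A145={q4} A156={q1} A235={q14} A245={q24} A246={q8} A346={q7} A356={q27}
C dims 6,15,10; δ0: rk 6, SNF 1^5·2; δ1: rk 9, SNF 1^9
Ȟ^0: (6−6)−0=0 ⇒ 0
Ȟ^1: (15−9)−6=0 plus torsion [2] ⇒ Z/2
Ȟ^2: (10−0)−9=1 ⇒ Z

Ȟ^0 = 0; Ȟ^1 = Z/2; Ȟ^2 = Z


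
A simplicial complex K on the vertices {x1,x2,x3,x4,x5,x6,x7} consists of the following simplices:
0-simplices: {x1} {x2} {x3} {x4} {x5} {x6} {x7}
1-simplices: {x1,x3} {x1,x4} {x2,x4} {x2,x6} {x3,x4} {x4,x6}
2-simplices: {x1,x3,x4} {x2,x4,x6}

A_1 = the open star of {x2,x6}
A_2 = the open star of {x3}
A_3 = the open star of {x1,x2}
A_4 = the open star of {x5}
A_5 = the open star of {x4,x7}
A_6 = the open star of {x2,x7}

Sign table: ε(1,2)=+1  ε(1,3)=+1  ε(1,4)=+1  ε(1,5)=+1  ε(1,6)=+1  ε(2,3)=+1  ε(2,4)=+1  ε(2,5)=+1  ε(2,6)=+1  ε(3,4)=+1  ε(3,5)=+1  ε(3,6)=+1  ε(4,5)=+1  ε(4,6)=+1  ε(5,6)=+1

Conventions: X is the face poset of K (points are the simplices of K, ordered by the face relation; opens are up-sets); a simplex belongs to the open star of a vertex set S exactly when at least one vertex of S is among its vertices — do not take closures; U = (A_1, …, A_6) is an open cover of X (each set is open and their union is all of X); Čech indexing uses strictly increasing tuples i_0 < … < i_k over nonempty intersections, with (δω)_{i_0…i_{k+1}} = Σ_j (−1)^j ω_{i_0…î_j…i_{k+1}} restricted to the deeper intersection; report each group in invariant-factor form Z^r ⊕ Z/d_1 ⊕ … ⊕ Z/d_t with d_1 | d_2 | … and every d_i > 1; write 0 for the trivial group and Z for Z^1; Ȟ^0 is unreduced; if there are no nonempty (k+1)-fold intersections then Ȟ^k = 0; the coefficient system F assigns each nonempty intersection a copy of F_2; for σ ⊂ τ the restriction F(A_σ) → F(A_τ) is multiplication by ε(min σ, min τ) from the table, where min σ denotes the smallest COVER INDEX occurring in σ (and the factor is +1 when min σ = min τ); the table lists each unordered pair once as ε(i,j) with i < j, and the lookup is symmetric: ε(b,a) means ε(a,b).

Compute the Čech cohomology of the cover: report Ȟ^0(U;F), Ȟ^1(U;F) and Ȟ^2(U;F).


intersection data:
  A1={{x2},{x6},{x2,x4},{x2,x6},{x4,x6},{x2,x4,x6}} A2={{x3},{x1,x3},{x3,x4},{x1,x3,x4}} A3={{x1},{x2},{x1,x3},{x1,x4},{x2,x4},{x2,x6},{x1,x3,x4},{x2,x4,x6}} A4={{x5}} A5={{x4},{x7},{x1,x4},{x2,x4},{x3,x4},{x4,x6},{x1,x3,x4},{x2,x4,x6}} A6={{x2},{x7},{x2,x4},{x2,x6},{x2,x4,x6}}
  A13={{x2},{x2,x4},{x2,x6},{x2,x4,x6}} A15={{x2,x4},{x4,x6},{x2,x4,x6}} A16={{x2},{x2,x4},{x2,x6},{x2,x4,x6}} A23={{x1,x3},{x1,x3,x4}} A25={{x3,x4},{x1,x3,x4}} A35={{x1,x4},{x2,x4},{x1,x3,x4},{x2,x4,x6}} A36={{x2},{x2,x4},{x2,x6},{x2,x4,x6}} A56={{x7},{x2,x4},{x2,x4,x6}}
  A135={{x2,x4},{x2,x4,x6}} A136={{x2},{x2,x4},{x2,x6},{x2,x4,x6}} A156={{x2,x4},{x2,x4,x6}} A235={{x1,x3,x4}} A356={{x2,x4},{x2,x4,x6}}
  A1356={{x2,x4},{x2,x4,x6}}
C dims 6,8,5,1; δ0: rk_F2 4; δ1: rk_F2 4; δ2: rk_F2 1
Ȟ^0 = (6 − 4) − 0 = 2, so Ȟ^0 ≅ Z/2 ⊕ Z/2
Ȟ^1 = (8 − 4) − 4 = 0, so Ȟ^1 ≅ 0
Ȟ^2 = (5 − 1) − 4 = 0, so Ȟ^2 ≅ 0

Ȟ^0(U;F) ≅ Z/2 ⊕ Z/2,  Ȟ^1(U;F) ≅ 0,  Ȟ^2(U;F) ≅ 0


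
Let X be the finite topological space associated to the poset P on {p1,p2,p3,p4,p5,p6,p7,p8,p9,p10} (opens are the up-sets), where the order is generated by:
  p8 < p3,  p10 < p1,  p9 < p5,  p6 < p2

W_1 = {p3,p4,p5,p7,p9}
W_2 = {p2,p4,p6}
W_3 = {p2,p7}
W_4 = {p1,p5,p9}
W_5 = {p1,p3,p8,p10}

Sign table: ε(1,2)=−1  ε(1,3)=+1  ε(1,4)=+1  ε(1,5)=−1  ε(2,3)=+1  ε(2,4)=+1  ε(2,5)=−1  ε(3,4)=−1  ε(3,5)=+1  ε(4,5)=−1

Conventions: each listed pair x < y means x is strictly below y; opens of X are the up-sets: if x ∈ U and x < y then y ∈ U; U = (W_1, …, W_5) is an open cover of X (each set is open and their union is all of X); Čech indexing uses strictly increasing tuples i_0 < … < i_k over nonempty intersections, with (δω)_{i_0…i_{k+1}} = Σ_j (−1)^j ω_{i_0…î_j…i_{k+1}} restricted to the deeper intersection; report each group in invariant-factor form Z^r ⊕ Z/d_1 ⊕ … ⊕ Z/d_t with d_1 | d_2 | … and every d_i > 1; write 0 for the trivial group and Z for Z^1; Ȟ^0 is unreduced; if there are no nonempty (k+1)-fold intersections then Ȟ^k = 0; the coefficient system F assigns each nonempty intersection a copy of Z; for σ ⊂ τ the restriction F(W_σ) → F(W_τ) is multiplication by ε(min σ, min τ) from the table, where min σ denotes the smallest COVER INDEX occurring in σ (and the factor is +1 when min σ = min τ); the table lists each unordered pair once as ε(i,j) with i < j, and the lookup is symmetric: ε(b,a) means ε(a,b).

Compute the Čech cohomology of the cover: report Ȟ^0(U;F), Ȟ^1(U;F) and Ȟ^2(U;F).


nonempty overlaps:
  W12={p4} W13={p7} W14={p5,p9} W15={p3} W23={p2} W45={p1}
C dims 5,6; δ0: rk 5, SNF 1^4·2
degree 0: 5−5−0 = 0 → Ȟ^0 ≅ 0
degree 1: 6−0−5 = 1 plus torsion [2] → Ȟ^1 ≅ Z ⊕ Z/2
degree 2: 0−0−0 = 0 → Ȟ^2 ≅ 0

Ȟ^0 = 0, Ȟ^1 = Z ⊕ Z/2, Ȟ^2 = 0


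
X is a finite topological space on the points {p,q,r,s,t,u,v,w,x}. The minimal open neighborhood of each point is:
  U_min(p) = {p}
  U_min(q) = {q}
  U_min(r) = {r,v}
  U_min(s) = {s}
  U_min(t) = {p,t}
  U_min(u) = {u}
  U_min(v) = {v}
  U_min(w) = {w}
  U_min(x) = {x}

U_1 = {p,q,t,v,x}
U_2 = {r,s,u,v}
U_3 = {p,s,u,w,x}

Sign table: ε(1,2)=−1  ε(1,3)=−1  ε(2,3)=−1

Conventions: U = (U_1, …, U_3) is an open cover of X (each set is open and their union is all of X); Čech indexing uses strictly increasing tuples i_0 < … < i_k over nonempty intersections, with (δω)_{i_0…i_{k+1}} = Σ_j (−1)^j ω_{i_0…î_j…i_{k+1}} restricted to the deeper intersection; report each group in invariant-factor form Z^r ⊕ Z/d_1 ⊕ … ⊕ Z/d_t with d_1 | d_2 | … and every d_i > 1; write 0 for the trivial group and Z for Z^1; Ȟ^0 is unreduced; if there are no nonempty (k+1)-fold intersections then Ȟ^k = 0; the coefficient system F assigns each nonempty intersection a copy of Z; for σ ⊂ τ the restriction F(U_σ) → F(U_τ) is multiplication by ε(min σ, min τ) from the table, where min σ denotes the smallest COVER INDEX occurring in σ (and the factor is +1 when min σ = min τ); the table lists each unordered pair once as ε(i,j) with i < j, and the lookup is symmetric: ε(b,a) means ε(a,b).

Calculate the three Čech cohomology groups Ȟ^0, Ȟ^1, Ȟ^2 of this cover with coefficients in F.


nonempty overlaps:
  U12={v} U13={p,x} U23={s,u}
C dims 3,3; δ0: rk 3, SNF 1^2·2
degree 0: 3−3−0 = 0 → Ȟ^0 ≅ 0
degree 1: 3−0−3 = 0 plus torsion [2] → Ȟ^1 ≅ Z/2
degree 2: 0−0−0 = 0 → Ȟ^2 ≅ 0

Ȟ^0 ≅ 0; Ȟ^1 ≅ Z/2; Ȟ^2 ≅ 0


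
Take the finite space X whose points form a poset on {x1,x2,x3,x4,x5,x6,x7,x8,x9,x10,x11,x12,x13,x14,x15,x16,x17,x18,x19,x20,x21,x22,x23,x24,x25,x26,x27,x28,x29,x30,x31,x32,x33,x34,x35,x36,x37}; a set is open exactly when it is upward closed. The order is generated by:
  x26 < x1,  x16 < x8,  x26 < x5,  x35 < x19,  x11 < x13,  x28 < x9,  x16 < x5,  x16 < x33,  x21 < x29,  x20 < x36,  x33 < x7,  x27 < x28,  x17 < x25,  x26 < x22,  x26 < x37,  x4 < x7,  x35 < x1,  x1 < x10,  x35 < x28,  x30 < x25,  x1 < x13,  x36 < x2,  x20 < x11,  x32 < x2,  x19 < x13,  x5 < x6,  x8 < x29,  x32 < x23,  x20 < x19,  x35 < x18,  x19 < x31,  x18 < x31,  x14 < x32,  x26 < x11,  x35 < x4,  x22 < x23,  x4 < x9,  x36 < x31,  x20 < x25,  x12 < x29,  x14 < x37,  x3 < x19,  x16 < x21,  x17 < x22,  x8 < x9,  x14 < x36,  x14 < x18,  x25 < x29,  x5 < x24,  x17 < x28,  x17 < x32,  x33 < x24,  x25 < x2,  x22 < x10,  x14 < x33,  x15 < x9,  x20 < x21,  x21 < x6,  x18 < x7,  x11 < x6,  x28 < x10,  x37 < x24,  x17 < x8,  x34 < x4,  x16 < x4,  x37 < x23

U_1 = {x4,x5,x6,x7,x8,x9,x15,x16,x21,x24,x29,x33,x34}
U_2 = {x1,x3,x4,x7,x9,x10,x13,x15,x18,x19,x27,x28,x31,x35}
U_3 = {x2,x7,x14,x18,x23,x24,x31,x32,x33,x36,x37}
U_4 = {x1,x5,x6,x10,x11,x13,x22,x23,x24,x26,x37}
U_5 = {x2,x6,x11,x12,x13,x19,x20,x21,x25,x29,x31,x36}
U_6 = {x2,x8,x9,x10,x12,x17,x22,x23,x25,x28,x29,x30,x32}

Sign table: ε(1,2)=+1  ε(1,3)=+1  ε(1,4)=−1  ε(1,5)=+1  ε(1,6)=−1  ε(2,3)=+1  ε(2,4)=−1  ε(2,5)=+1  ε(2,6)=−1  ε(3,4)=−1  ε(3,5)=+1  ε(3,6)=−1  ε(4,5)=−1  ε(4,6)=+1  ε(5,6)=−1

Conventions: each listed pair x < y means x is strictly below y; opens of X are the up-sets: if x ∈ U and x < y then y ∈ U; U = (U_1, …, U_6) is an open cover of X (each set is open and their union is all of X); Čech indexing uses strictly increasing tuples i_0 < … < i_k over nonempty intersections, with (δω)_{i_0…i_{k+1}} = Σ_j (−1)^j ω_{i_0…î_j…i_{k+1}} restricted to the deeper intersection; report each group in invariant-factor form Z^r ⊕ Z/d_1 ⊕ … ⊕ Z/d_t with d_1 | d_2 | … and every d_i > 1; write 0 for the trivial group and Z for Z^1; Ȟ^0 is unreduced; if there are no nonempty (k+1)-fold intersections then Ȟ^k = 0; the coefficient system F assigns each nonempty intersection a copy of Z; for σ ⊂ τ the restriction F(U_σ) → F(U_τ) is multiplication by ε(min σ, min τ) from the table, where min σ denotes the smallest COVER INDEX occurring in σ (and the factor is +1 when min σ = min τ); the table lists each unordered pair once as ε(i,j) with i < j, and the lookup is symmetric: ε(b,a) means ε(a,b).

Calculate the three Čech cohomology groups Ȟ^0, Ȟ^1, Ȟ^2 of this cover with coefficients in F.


nerve of the cover:
  U12={x4,x7,x9,x15} U13={x7,x24,x33} U14={x5,x6,x24} U15={x6,x21,x29} U16={x8,x9,x29} U23={x7,x18,x31} U24={x1,x10,x13} U25={x13,x19,x31} U26={x9,x10,x28} U34={x23,x24,x37} U35={x2,x31,x36} U36={x2,x23,x32} U45={x6,x11,x13} U46={x10,x22,x23} U56={x2,x12,x25,x29}
  U123={x7} U126={x9} U134={x24} U145={x6} U156={x29} U235={x31} U245={x13} U246={x10} U346={x23} U356={x2}
C dims 6,15,10; δ0: rk 5, SNF 1^5; δ1: rk 10, SNF 1^9·2
Ȟ^0 = (6 − 5) − 0 = 1, so Ȟ^0 ≅ Z
Ȟ^1 = (15 − 10) − 5 = 0, so Ȟ^1 ≅ 0
Ȟ^2 = (10 − 0) − 10 = 0 plus torsion [2], so Ȟ^2 ≅ Z/2

Ȟ^0 ≅ Z; Ȟ^1 ≅ 0; Ȟ^2 ≅ Z/2
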